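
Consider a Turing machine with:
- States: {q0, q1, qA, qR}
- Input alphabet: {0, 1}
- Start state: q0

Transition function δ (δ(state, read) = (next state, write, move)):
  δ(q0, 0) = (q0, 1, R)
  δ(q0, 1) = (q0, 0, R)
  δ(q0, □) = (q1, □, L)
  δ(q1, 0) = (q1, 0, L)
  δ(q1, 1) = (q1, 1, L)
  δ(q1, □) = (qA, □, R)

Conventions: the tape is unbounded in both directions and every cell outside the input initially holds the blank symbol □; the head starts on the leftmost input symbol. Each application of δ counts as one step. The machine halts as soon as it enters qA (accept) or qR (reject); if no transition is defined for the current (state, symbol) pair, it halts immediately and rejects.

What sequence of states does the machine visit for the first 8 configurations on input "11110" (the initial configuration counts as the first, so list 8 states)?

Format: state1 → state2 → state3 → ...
Step 0: [q0]11110 (head at position 0)
Step 1: δ(q0, 1) = (q0, 0, R)  ⊢  0[q0]1110 (head at position 1)
Step 2: δ(q0, 1) = (q0, 0, R)  ⊢  00[q0]110 (head at position 2)
Step 3: δ(q0, 1) = (q0, 0, R)  ⊢  000[q0]10 (head at position 3)
Step 4: δ(q0, 1) = (q0, 0, R)  ⊢  0000[q0]0 (head at position 4)
Step 5: δ(q0, 0) = (q0, 1, R)  ⊢  00001[q0]□ (head at position 5)
Step 6: δ(q0, □) = (q1, □, L)  ⊢  0000[q1]1□ (head at position 4)
Step 7: δ(q1, 1) = (q1, 1, L)  ⊢  000[q1]01□ (head at position 3)
Reading off the states of these 8 configurations: q0 → q0 → q0 → q0 → q0 → q0 → q1 → q1

Final answer: q0 → q0 → q0 → q0 → q0 → q0 → q1 → q1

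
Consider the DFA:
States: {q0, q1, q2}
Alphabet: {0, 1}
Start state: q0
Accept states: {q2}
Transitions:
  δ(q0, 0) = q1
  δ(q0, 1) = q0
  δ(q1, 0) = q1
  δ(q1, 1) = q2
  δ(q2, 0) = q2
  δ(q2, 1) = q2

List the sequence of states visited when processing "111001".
Starting at q0
Read '1': q0 -> q0
Read '1': q0 -> q0
Read '1': q0 -> q0
Read '0': q0 -> q1
Read '0': q1 -> q1
Read '1': q1 -> q2

Final answer: q0 -> q0 -> q0 -> q0 -> q1 -> q1 -> q2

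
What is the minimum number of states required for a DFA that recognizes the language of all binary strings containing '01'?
Language: binary strings containing '01'
Lower bound (Myhill–Nerode): the prefixes ε, 0, 01 are pairwise distinguishable:
  ε vs 01: suffix ε distinguishes them (ε is rejected, 01 is accepted)
  0 vs 01: suffix ε distinguishes them (0 is rejected, 01 is accepted)
  ε vs 0: suffix 1 distinguishes them (ε·1 = 1 is rejected, 0·1 = 01 is accepted)
So any DFA needs at least 3 states.
Upper bound: a DFA with 3 states exists (one state per class above: 'no progress', 'last symbol 0', and 'seen 01' (accepting sink)).
Minimum states: 3

Final answer: 3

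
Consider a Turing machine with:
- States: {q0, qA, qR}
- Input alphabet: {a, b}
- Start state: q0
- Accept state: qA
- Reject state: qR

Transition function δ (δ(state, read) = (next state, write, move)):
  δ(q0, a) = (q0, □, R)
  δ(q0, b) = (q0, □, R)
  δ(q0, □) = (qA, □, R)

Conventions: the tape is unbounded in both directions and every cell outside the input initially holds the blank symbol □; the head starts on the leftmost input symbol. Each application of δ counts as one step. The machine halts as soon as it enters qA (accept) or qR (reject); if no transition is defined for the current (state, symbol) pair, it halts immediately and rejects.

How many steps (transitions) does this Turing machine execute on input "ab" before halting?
Step 0: [q0]ab (head at position 0)
Step 1: δ(q0, a) = (q0, □, R)  ⊢  □[q0]b (head at position 1)
Step 2: δ(q0, b) = (q0, □, R)  ⊢  □□[q0]□ (head at position 2)
Step 3: δ(q0, □) = (qA, □, R)  ⊢  □□□[qA]□ (head at position 3)
The machine is in qA, so it halts and accepts.
Number of transitions executed: 3.

Final answer: 3 steps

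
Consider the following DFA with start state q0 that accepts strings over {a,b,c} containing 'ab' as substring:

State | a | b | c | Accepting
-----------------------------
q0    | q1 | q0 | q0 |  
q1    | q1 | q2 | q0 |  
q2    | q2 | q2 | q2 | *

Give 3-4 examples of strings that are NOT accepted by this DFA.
Any strings that end in a non-accepting state work; for example:
"b": q0 → q0; q0 is not accepting → rejected
"aacc": q0 → q1 → q1 → q0 → q0; q0 is not accepting → rejected
"acbb": q0 → q1 → q0 → q0 → q0; q0 is not accepting → rejected
"cbbc": q0 → q0 → q0 → q0 → q0; q0 is not accepting → rejected

Final answer: "b", "aacc", "acbb", "cbbc"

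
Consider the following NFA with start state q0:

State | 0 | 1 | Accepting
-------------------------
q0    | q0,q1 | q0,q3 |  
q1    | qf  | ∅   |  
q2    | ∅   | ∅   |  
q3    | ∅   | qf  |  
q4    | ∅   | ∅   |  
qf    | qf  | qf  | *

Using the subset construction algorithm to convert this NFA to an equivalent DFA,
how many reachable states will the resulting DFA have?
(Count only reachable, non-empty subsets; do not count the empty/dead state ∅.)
Start subset: {q0}
{q0}: on 0 → {q0, q1}, on 1 → {q0, q3}
{q0, q1}: on 0 → {q0, q1, qf}, on 1 → {q0, q3}
{q0, q3}: on 0 → {q0, q1}, on 1 → {q0, q3, qf}
{q0, q1, qf}: on 0 → {q0, q1, qf}, on 1 → {q0, q3, qf}
{q0, q3, qf}: on 0 → {q0, q1, qf}, on 1 → {q0, q3, qf}
Reachable non-empty subsets: {q0}, {q0, q1}, {q0, q3}, {q0, q1, qf}, {q0, q3, qf} — 5 in total.

Final answer: 5 states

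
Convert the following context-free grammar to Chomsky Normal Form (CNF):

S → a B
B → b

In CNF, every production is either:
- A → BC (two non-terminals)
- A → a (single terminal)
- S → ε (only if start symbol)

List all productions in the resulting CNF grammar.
The grammar has no ε-productions or unit productions to eliminate.
S → a B has terminal a in a right-hand side of length ≥ 2: introduce T_a → a and use T_a in place of a.
B → b is already in CNF (single terminal) – keep it.
S → a B becomes S → T_a B.
Resulting CNF grammar (3 productions): T_a → a; B → b; S → T_a B

Final answer: T_a → a; B → b; S → T_a B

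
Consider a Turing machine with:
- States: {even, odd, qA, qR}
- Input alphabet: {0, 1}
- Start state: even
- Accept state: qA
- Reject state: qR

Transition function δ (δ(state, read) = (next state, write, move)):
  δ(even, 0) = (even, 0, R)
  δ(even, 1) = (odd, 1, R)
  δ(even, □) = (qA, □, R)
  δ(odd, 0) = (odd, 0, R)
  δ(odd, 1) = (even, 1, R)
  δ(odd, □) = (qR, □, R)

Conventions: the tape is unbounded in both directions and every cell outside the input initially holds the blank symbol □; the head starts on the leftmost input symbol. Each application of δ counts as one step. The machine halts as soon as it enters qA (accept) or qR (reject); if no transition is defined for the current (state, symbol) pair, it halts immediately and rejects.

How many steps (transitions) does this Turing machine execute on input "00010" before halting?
Step 0: [even]00010 (head at position 0)
Step 1: δ(even, 0) = (even, 0, R)  ⊢  0[even]0010 (head at position 1)
Step 2: δ(even, 0) = (even, 0, R)  ⊢  00[even]010 (head at position 2)
Step 3: δ(even, 0) = (even, 0, R)  ⊢  000[even]10 (head at position 3)
Step 4: δ(even, 1) = (odd, 1, R)  ⊢  0001[odd]0 (head at position 4)
Step 5: δ(odd, 0) = (odd, 0, R)  ⊢  00010[odd]□ (head at position 5)
Step 6: δ(odd, □) = (qR, □, R)  ⊢  00010□[qR]□ (head at position 6)
The machine is in qR, so it halts and rejects.
Number of transitions executed: 6.

Final answer: 6 steps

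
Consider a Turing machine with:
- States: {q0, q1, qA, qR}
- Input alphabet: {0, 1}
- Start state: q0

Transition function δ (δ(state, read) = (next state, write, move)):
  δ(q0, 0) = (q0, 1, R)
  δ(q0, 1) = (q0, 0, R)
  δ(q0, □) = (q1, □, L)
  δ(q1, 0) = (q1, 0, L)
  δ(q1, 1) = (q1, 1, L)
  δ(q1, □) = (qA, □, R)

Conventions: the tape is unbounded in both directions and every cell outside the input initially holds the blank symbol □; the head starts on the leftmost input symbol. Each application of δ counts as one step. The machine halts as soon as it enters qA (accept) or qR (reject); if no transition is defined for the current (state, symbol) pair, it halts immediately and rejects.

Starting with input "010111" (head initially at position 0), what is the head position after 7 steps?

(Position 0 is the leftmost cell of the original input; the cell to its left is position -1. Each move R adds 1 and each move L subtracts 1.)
Step 0: [q0]010111 (head at position 0)
Step 1: δ(q0, 0) = (q0, 1, R)  ⊢  1[q0]10111 (head at position 1)
Step 2: δ(q0, 1) = (q0, 0, R)  ⊢  10[q0]0111 (head at position 2)
Step 3: δ(q0, 0) = (q0, 1, R)  ⊢  101[q0]111 (head at position 3)
Step 4: δ(q0, 1) = (q0, 0, R)  ⊢  1010[q0]11 (head at position 4)
Step 5: δ(q0, 1) = (q0, 0, R)  ⊢  10100[q0]1 (head at position 5)
Step 6: δ(q0, 1) = (q0, 0, R)  ⊢  101000[q0]□ (head at position 6)
Step 7: δ(q0, □) = (q1, □, L)  ⊢  10100[q1]0□ (head at position 5)
Head position after 7 steps: 5

Final answer: Position 5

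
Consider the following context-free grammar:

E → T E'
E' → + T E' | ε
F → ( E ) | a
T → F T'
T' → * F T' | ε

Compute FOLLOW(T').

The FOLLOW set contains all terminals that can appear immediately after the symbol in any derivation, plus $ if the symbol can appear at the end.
Useful FIRST sets: FIRST(E') = {+, ε}, FIRST(T') = {*, ε} (both E' and T' are nullable).
FOLLOW(E): E is the start symbol → $; E appears in F → ( E ) followed by ')' → FOLLOW(E) = {), $}.
FOLLOW(E'): E' appears at the right end of E → T E' and of E' → + T E', so FOLLOW(E') ⊇ FOLLOW(E) (the second occurrence adds nothing new). FOLLOW(E') = {), $}.
FOLLOW(T): in E → T E' and E' → + T E', T is followed by E': add FIRST(E') minus ε = {+}; since E' is nullable, also add FOLLOW(E) and FOLLOW(E') = {), $}. FOLLOW(T) = {+, ), $}.
FOLLOW(T'): T' appears at the right end of T → F T' and of T' → * F T', so FOLLOW(T') = FOLLOW(T) = {+, ), $}.

Final answer: {$, ), +}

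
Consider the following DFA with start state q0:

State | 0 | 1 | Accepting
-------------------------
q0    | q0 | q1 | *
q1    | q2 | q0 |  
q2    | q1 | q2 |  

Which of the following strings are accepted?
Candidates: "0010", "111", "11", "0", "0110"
"0010": q0 → q0 → q0 → q1 → q2; q2 is not accepting → rejected
"111": q0 → q1 → q0 → q1; q1 is not accepting → rejected
"11": q0 → q1 → q0; q0 is accepting → accepted
"0": q0 → q0; q0 is accepting → accepted
"0110": q0 → q0 → q1 → q0 → q0; q0 is accepting → accepted

Final answer: "11", "0", "0110"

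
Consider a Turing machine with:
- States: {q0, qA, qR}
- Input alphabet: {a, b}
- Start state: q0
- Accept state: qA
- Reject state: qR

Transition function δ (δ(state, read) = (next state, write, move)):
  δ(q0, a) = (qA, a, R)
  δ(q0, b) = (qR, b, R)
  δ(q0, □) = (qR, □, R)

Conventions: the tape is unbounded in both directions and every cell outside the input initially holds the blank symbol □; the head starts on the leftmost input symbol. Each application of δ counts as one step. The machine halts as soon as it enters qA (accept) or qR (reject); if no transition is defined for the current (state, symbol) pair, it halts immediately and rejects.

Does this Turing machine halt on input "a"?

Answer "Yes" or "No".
Step 0: [q0]a (head at position 0)
Step 1: δ(q0, a) = (qA, a, R)  ⊢  a[qA]□ (head at position 1)
The machine is in qA, so it halts and accepts.
It halts after 1 steps.

Final answer: Yes - halts after 1 steps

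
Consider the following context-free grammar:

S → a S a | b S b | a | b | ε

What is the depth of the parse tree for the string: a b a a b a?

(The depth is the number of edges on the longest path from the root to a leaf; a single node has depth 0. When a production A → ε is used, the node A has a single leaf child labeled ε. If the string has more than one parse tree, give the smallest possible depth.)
The string has even length 6, so its (unique) parse tree peels off matching outer symbols: S → a S a, S → b S b, S → a S a, and finally S → ε for the empty middle.
The S nodes are at depths 0..3; the ε leaf under the innermost S is at depth 4 (terminal leaves are at depths 1..3).
Depth = 4.

Final answer: 4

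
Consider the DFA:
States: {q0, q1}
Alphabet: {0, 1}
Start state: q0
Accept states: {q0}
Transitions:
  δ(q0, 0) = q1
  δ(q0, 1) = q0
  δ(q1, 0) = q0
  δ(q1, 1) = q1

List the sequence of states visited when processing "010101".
Starting at q0
Read '0': q0 -> q1
Read '1': q1 -> q1
Read '0': q1 -> q0
Read '1': q0 -> q0
Read '0': q0 -> q1
Read '1': q1 -> q1

Final answer: q0 -> q1 -> q1 -> q0 -> q0 -> q1 -> q1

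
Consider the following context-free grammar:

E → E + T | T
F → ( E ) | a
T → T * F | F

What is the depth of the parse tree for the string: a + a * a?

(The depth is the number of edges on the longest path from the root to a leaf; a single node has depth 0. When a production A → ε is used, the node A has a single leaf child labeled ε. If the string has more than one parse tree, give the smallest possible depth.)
The grammar is unambiguous; the parse tree of a + a * a is:
E → E + T at the root (depth 0).
  Left E (depth 1) → T (2) → F (3) → a (4).
  Right T (depth 1) → T * F; that T (2) → F (3) → a (4); F (2) → a (3).
The longest root-to-leaf paths have 4 edges.
Depth = 4.

Final answer: 4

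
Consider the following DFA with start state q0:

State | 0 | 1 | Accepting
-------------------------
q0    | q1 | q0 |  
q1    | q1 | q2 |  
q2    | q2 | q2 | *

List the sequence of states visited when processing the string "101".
q0 → q0 → q1 → q2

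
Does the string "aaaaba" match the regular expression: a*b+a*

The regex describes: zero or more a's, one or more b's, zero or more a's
Yes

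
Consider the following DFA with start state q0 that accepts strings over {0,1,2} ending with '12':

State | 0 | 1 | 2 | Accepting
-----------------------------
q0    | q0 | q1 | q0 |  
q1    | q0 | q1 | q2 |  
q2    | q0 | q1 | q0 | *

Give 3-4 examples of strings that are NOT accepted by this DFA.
Any strings that end in a non-accepting state work; for example:
"120": q0 → q1 → q2 → q0; q0 is not accepting → rejected
"200": q0 → q0 → q0 → q0; q0 is not accepting → rejected
"0001": q0 → q0 → q0 → q0 → q1; q1 is not accepting → rejected
"0010": q0 → q0 → q0 → q1 → q0; q0 is not accepting → rejected

Final answer: "120", "200", "0001", "0010"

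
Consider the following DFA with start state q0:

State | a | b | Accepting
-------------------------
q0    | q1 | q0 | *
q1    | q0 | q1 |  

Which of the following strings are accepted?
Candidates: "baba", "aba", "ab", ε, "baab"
"baba": q0 → q0 → q1 → q1 → q0; q0 is accepting → accepted
"aba": q0 → q1 → q1 → q0; q0 is accepting → accepted
"ab": q0 → q1 → q1; q1 is not accepting → rejected
ε: q0; q0 is accepting → accepted
"baab": q0 → q0 → q1 → q0 → q0; q0 is accepting → accepted

Final answer: "baba", "aba", ε, "baab"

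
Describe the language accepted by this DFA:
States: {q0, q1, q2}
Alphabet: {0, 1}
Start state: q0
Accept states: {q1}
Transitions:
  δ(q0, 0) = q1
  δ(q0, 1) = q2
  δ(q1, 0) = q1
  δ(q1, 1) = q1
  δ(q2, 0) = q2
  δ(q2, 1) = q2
Analyzing the DFA structure:
Start state: q0
Accept states: {q1}
Interpreting what each state remembers (checking against the transitions):
  q0: nothing has been read yet
  q1: the first symbol was 0
  q2: the first symbol was 1 (trap state)
  δ(q0, 0): in q0 (nothing has been read yet), after reading 0 we have: the first symbol was 0 → q1
  δ(q0, 1): in q0 (nothing has been read yet), after reading 1 we have: the first symbol was 1 (trap state) → q2
  δ(q1, 0): in q1 (the first symbol was 0), after reading 0 we have: the first symbol was 0 → q1
  δ(q1, 1): in q1 (the first symbol was 0), after reading 1 we have: the first symbol was 0 → q1
  δ(q2, 0): in q2 (the first symbol was 1 (trap state)), after reading 0 we have: the first symbol was 1 (trap state) → q2
  δ(q2, 1): in q2 (the first symbol was 1 (trap state)), after reading 1 we have: the first symbol was 1 (trap state) → q2
A string is accepted iff it ends in {q1}, i.e. the first symbol was 0.
Language: All binary strings starting with 0

Final answer: All binary strings starting with 0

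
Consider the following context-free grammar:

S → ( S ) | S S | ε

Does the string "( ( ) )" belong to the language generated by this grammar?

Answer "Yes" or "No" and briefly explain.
A derivation exists: S ⇒ ( S ) ⇒ ( ( S ) ) ⇒ ( ( ) ) (using S → ( S ) twice, then S → ε).

Final answer: Yes - a valid derivation exists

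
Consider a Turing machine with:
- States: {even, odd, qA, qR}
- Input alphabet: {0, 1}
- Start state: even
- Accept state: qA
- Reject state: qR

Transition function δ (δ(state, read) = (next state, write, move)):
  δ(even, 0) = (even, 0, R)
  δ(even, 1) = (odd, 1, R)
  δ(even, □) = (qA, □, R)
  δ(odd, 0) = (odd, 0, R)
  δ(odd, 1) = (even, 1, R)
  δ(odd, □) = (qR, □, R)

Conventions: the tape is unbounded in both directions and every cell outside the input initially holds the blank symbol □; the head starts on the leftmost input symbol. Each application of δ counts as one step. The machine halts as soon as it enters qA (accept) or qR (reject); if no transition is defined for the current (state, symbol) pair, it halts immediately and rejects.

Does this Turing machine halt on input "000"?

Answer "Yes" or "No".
Step 0: [even]000 (head at position 0)
Step 1: δ(even, 0) = (even, 0, R)  ⊢  0[even]00 (head at position 1)
Step 2: δ(even, 0) = (even, 0, R)  ⊢  00[even]0 (head at position 2)
Step 3: δ(even, 0) = (even, 0, R)  ⊢  000[even]□ (head at position 3)
Step 4: δ(even, □) = (qA, □, R)  ⊢  000□[qA]□ (head at position 4)
The machine is in qA, so it halts and accepts.
It halts after 4 steps.

Final answer: Yes - halts after 4 steps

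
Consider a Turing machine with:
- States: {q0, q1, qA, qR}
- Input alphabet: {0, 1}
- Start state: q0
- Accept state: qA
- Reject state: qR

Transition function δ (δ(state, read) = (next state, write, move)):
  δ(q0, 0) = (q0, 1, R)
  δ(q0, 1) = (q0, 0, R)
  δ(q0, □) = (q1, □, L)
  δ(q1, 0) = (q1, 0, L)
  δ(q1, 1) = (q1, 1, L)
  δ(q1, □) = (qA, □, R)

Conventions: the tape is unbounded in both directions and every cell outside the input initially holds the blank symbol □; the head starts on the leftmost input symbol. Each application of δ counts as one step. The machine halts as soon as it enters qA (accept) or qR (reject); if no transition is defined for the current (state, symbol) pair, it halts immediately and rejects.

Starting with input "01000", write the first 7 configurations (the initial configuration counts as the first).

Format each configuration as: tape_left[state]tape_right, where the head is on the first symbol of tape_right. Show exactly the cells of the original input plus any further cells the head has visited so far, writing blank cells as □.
Step 0: [q0]01000 (head at position 0)
Step 1: δ(q0, 0) = (q0, 1, R)  ⊢  1[q0]1000 (head at position 1)
Step 2: δ(q0, 1) = (q0, 0, R)  ⊢  10[q0]000 (head at position 2)
Step 3: δ(q0, 0) = (q0, 1, R)  ⊢  101[q0]00 (head at position 3)
Step 4: δ(q0, 0) = (q0, 1, R)  ⊢  1011[q0]0 (head at position 4)
Step 5: δ(q0, 0) = (q0, 1, R)  ⊢  10111[q0]□ (head at position 5)
Step 6: δ(q0, □) = (q1, □, L)  ⊢  1011[q1]1□ (head at position 4)

Final answer: [q0]01000 ⊢ 1[q0]1000 ⊢ 10[q0]000 ⊢ 101[q0]00 ⊢ 1011[q0]0 ⊢ 10111[q0]□ ⊢ 1011[q1]1□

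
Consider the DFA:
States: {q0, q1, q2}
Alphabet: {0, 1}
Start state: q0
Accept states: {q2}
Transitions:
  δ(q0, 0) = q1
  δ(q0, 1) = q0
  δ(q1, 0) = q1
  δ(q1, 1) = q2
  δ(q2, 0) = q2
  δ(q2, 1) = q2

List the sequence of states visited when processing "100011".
Starting at q0
Read '1': q0 -> q0
Read '0': q0 -> q1
Read '0': q1 -> q1
Read '0': q1 -> q1
Read '1': q1 -> q2
Read '1': q2 -> q2

Final answer: q0 -> q0 -> q1 -> q1 -> q1 -> q2 -> q2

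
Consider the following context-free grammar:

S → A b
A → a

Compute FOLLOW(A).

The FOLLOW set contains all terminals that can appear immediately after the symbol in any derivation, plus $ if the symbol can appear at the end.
A occurs only in S → A b, where it is immediately followed by the terminal b. So FOLLOW(A) = {b}.

Final answer: {b}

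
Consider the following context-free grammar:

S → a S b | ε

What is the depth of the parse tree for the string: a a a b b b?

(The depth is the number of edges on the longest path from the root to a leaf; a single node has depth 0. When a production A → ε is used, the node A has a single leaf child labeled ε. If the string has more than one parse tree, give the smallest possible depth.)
The only parse tree applies S → a S b 3 times (once per matching a…b pair) and then S → ε.
The S nodes sit at depths 0, 1, …, 3; the innermost S (depth 3) has the single child ε at depth 4.
The terminal leaves a, b are at depths 1..3, so the longest root-to-leaf path is S → S → … → S → ε with 4 edges.
Depth = 4.

Final answer: 4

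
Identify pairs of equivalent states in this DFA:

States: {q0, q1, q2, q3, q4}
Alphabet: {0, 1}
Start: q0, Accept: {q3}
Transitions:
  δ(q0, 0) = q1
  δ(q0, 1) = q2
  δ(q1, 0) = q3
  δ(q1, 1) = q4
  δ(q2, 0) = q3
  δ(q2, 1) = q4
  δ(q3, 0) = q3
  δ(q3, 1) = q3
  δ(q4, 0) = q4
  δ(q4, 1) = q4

Using the table-filling algorithm:
Round 0 – mark pairs where exactly one state is accepting: (q0,q3), (q1,q3), (q2,q3), (q3,q4)
Round 1 – newly marked: (q0,q1) [on 0: q1 vs q3, already marked]; (q0,q2) [on 0: q1 vs q3, already marked]; (q1,q4) [on 0: q3 vs q4, already marked]; (q2,q4) [on 0: q3 vs q4, already marked]
Round 2 – newly marked: (q0,q4) [on 0: q1 vs q4, already marked]
No further pairs can be marked.
(q1, q2) unmarked: δ(q1,0)=q3, δ(q2,0)=q3; δ(q1,1)=q4, δ(q2,1)=q4 → equivalent
Equivalent pairs: (q1, q2)

Final answer: Equivalent pairs: (q1, q2)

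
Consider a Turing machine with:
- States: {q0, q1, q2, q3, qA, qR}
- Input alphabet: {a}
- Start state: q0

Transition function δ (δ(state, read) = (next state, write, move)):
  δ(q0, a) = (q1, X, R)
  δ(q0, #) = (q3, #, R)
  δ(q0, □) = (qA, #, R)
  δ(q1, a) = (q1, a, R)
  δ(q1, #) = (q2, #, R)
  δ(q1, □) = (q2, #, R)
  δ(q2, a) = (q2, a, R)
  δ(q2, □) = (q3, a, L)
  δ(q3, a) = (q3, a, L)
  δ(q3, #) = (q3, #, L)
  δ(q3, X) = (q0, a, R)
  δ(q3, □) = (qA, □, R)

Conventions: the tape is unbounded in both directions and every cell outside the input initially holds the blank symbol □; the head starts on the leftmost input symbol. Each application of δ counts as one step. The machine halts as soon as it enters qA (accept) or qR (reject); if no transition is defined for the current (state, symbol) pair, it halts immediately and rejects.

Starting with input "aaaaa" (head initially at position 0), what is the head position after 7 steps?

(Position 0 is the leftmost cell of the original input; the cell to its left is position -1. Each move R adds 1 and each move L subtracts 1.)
Step 0: [q0]aaaaa (head at position 0)
Step 1: δ(q0, a) = (q1, X, R)  ⊢  X[q1]aaaa (head at position 1)
Step 2: δ(q1, a) = (q1, a, R)  ⊢  Xa[q1]aaa (head at position 2)
Step 3: δ(q1, a) = (q1, a, R)  ⊢  Xaa[q1]aa (head at position 3)
Step 4: δ(q1, a) = (q1, a, R)  ⊢  Xaaa[q1]a (head at position 4)
Step 5: δ(q1, a) = (q1, a, R)  ⊢  Xaaaa[q1]□ (head at position 5)
Step 6: δ(q1, □) = (q2, #, R)  ⊢  Xaaaa#[q2]□ (head at position 6)
Step 7: δ(q2, □) = (q3, a, L)  ⊢  Xaaaa[q3]#a (head at position 5)
Head position after 7 steps: 5

Final answer: Position 5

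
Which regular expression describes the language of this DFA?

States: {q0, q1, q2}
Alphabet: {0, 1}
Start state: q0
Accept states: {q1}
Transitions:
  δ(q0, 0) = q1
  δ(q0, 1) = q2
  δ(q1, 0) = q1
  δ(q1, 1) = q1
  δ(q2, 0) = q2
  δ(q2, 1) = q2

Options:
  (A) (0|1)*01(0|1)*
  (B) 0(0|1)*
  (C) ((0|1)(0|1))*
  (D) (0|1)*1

Testing sample strings against the DFA:
  '011' -> accepted
  '00001' -> accepted
  '00' -> accepted
  '00011' -> accepted
Checking each option for a counterexample:
  (A) (0|1)*01(0|1)*: '0' is accepted by the DFA but does not match the regex → eliminated
  (B) 0(0|1)*: agrees with the DFA on all strings of length ≤ 4
  (C) ((0|1)(0|1))*: ε is rejected by the DFA but matches the regex → eliminated
  (D) (0|1)*1: '0' is accepted by the DFA but does not match the regex → eliminated
Only (B) 0(0|1)* is consistent with the DFA.

Final answer: (B) 0(0|1)*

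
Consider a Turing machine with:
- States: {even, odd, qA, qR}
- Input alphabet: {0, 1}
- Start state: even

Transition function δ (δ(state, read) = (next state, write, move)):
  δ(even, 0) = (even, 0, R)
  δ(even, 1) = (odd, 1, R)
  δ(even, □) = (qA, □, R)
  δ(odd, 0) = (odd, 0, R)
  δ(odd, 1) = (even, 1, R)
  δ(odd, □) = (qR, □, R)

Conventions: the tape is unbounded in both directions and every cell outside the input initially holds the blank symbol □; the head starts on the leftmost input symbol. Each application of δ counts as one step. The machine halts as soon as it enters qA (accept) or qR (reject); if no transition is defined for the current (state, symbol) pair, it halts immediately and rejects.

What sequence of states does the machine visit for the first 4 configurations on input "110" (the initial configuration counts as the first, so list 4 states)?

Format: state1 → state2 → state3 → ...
Step 0: [even]110 (head at position 0)
Step 1: δ(even, 1) = (odd, 1, R)  ⊢  1[odd]10 (head at position 1)
Step 2: δ(odd, 1) = (even, 1, R)  ⊢  11[even]0 (head at position 2)
Step 3: δ(even, 0) = (even, 0, R)  ⊢  110[even]□ (head at position 3)
Reading off the states of these 4 configurations: even → odd → even → even

Final answer: even → odd → even → even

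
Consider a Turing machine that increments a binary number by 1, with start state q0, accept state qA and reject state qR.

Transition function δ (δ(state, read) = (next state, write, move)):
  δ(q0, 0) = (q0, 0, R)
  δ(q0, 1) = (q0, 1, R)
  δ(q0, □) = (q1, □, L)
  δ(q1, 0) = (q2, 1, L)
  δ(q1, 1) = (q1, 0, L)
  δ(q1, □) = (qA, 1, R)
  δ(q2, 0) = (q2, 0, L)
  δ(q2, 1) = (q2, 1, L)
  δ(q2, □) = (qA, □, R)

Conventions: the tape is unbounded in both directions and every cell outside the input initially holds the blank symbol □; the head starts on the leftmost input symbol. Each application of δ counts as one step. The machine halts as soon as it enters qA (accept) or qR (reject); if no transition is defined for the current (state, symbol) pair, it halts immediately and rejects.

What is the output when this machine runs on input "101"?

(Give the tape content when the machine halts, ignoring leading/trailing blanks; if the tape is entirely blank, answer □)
Step 0: [q0]101 (head at position 0)
Step 1: δ(q0, 1) = (q0, 1, R)  ⊢  1[q0]01 (head at position 1)
Step 2: δ(q0, 0) = (q0, 0, R)  ⊢  10[q0]1 (head at position 2)
Step 3: δ(q0, 1) = (q0, 1, R)  ⊢  101[q0]□ (head at position 3)
Step 4: δ(q0, □) = (q1, □, L)  ⊢  10[q1]1□ (head at position 2)
Step 5: δ(q1, 1) = (q1, 0, L)  ⊢  1[q1]00□ (head at position 1)
Step 6: δ(q1, 0) = (q2, 1, L)  ⊢  [q2]110□ (head at position 0)
Step 7: δ(q2, 1) = (q2, 1, L)  ⊢  [q2]□110□ (head at position -1)
Step 8: δ(q2, □) = (qA, □, R)  ⊢  □[qA]110□ (head at position 0)
The machine is in qA, so it halts and accepts.
Tape content when halted (ignoring surrounding blanks): 110

Final answer: Output: 110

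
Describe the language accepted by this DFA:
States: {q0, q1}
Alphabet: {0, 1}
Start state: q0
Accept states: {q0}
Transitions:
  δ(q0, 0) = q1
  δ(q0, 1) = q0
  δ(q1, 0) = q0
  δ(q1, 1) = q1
Analyzing the DFA structure:
Start state: q0
Accept states: {q0}
Interpreting what each state remembers (checking against the transitions):
  q0: an even number of 0s has been read so far
  q1: an odd number of 0s has been read so far
  δ(q0, 0): in q0 (an even number of 0s has been read so far), after reading 0 we have: an odd number of 0s has been read so far → q1
  δ(q0, 1): in q0 (an even number of 0s has been read so far), after reading 1 we have: an even number of 0s has been read so far → q0
  δ(q1, 0): in q1 (an odd number of 0s has been read so far), after reading 0 we have: an even number of 0s has been read so far → q0
  δ(q1, 1): in q1 (an odd number of 0s has been read so far), after reading 1 we have: an odd number of 0s has been read so far → q1
A string is accepted iff it ends in {q0}, i.e. an even number of 0s has been read so far.
Language: All binary strings with an even number of 0s

Final answer: All binary strings with an even number of 0s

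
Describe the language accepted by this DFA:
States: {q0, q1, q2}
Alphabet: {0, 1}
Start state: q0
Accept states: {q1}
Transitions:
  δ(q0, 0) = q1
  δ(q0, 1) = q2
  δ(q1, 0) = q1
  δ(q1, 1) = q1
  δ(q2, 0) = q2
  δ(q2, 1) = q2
Analyzing the DFA structure:
Start state: q0
Accept states: {q1}
Interpreting what each state remembers (checking against the transitions):
  q0: nothing has been read yet
  q1: the first symbol was 0
  q2: the first symbol was 1 (trap state)
  δ(q0, 0): in q0 (nothing has been read yet), after reading 0 we have: the first symbol was 0 → q1
  δ(q0, 1): in q0 (nothing has been read yet), after reading 1 we have: the first symbol was 1 (trap state) → q2
  δ(q1, 0): in q1 (the first symbol was 0), after reading 0 we have: the first symbol was 0 → q1
  δ(q1, 1): in q1 (the first symbol was 0), after reading 1 we have: the first symbol was 0 → q1
  δ(q2, 0): in q2 (the first symbol was 1 (trap state)), after reading 0 we have: the first symbol was 1 (trap state) → q2
  δ(q2, 1): in q2 (the first symbol was 1 (trap state)), after reading 1 we have: the first symbol was 1 (trap state) → q2
A string is accepted iff it ends in {q1}, i.e. the first symbol was 0.
Language: All binary strings starting with 0

Final answer: All binary strings starting with 0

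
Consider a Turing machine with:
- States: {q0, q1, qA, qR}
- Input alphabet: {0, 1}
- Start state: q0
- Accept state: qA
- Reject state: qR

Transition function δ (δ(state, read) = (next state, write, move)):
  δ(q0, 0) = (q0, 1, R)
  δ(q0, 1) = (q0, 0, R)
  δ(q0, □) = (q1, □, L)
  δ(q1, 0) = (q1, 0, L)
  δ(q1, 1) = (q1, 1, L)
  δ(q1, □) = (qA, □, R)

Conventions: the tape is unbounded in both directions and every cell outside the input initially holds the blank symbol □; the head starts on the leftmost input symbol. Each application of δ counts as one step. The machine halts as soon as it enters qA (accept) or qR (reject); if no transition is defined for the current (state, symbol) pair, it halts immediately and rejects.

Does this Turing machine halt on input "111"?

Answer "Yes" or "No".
Step 0: [q0]111 (head at position 0)
Step 1: δ(q0, 1) = (q0, 0, R)  ⊢  0[q0]11 (head at position 1)
Step 2: δ(q0, 1) = (q0, 0, R)  ⊢  00[q0]1 (head at position 2)
Step 3: δ(q0, 1) = (q0, 0, R)  ⊢  000[q0]□ (head at position 3)
Step 4: δ(q0, □) = (q1, □, L)  ⊢  00[q1]0□ (head at position 2)
Step 5: δ(q1, 0) = (q1, 0, L)  ⊢  0[q1]00□ (head at position 1)
Step 6: δ(q1, 0) = (q1, 0, L)  ⊢  [q1]000□ (head at position 0)
Step 7: δ(q1, 0) = (q1, 0, L)  ⊢  [q1]□000□ (head at position -1)
Step 8: δ(q1, □) = (qA, □, R)  ⊢  □[qA]000□ (head at position 0)
The machine is in qA, so it halts and accepts.
It halts after 8 steps.

Final answer: Yes - halts after 8 steps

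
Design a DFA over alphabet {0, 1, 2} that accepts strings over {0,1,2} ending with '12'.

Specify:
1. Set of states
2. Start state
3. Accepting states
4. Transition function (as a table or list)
One valid DFA (any DFA recognizing the same language is acceptable):
States: {q0, q1, q2}
Start: q0
Accepting: {q2}
Transitions (accepting states marked with *):
State | 0 | 1 | 2 | Accepting
-----------------------------
q0    | q0 | q1 | q0 |  
q1    | q0 | q1 | q2 |  
q2    | q0 | q1 | q0 | *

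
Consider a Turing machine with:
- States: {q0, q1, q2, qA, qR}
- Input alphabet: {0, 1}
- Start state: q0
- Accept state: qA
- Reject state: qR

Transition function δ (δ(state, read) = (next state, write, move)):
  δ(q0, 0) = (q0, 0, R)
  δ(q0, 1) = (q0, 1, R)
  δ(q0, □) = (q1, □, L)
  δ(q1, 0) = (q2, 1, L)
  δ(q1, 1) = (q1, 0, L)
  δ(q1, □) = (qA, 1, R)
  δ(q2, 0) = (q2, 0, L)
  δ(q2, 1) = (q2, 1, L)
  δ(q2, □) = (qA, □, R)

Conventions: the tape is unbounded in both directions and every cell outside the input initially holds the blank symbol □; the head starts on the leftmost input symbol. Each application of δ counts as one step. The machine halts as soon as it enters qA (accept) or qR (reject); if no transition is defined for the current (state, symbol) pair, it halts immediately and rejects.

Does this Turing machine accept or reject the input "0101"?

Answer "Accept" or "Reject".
Step 0: [q0]0101 (head at position 0)
Step 1: δ(q0, 0) = (q0, 0, R)  ⊢  0[q0]101 (head at position 1)
Step 2: δ(q0, 1) = (q0, 1, R)  ⊢  01[q0]01 (head at position 2)
Step 3: δ(q0, 0) = (q0, 0, R)  ⊢  010[q0]1 (head at position 3)
Step 4: δ(q0, 1) = (q0, 1, R)  ⊢  0101[q0]□ (head at position 4)
Step 5: δ(q0, □) = (q1, □, L)  ⊢  010[q1]1□ (head at position 3)
Step 6: δ(q1, 1) = (q1, 0, L)  ⊢  01[q1]00□ (head at position 2)
Step 7: δ(q1, 0) = (q2, 1, L)  ⊢  0[q2]110□ (head at position 1)
Step 8: δ(q2, 1) = (q2, 1, L)  ⊢  [q2]0110□ (head at position 0)
Step 9: δ(q2, 0) = (q2, 0, L)  ⊢  [q2]□0110□ (head at position -1)
Step 10: δ(q2, □) = (qA, □, R)  ⊢  □[qA]0110□ (head at position 0)
The machine is in qA, so it halts and accepts.

Final answer: Accept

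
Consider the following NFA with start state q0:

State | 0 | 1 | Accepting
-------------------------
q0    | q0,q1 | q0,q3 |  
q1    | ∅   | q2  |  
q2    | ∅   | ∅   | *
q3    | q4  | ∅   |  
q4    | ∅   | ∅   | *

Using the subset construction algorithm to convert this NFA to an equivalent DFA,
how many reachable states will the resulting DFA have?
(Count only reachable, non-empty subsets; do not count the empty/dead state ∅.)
Start subset: {q0}
{q0}: on 0 → {q0, q1}, on 1 → {q0, q3}
{q0, q1}: on 0 → {q0, q1}, on 1 → {q0, q2, q3}
{q0, q3}: on 0 → {q0, q1, q4}, on 1 → {q0, q3}
{q0, q2, q3}: on 0 → {q0, q1, q4}, on 1 → {q0, q3}
{q0, q1, q4}: on 0 → {q0, q1}, on 1 → {q0, q2, q3}
Reachable non-empty subsets: {q0}, {q0, q1}, {q0, q3}, {q0, q2, q3}, {q0, q1, q4} — 5 in total.

Final answer: 5 states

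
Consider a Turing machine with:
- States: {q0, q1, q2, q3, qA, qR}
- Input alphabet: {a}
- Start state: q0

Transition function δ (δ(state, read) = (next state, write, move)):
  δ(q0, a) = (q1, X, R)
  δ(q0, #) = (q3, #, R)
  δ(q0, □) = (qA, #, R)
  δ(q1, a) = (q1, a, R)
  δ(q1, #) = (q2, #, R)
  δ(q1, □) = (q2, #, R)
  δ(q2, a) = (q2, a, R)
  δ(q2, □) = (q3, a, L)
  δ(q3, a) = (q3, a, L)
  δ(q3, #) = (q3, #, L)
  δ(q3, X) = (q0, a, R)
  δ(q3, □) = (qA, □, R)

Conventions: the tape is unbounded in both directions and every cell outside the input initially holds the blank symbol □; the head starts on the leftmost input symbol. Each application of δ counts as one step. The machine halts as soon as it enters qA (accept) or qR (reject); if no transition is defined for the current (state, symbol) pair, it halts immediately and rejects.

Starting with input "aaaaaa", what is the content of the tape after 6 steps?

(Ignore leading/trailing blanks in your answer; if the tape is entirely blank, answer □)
Step 0: [q0]aaaaaa (head at position 0)
Step 1: δ(q0, a) = (q1, X, R)  ⊢  X[q1]aaaaa (head at position 1)
Step 2: δ(q1, a) = (q1, a, R)  ⊢  Xa[q1]aaaa (head at position 2)
Step 3: δ(q1, a) = (q1, a, R)  ⊢  Xaa[q1]aaa (head at position 3)
Step 4: δ(q1, a) = (q1, a, R)  ⊢  Xaaa[q1]aa (head at position 4)
Step 5: δ(q1, a) = (q1, a, R)  ⊢  Xaaaa[q1]a (head at position 5)
Step 6: δ(q1, a) = (q1, a, R)  ⊢  Xaaaaa[q1]□ (head at position 6)
Tape after 6 steps (ignoring surrounding blanks): Xaaaaa

Final answer: Tape: Xaaaaa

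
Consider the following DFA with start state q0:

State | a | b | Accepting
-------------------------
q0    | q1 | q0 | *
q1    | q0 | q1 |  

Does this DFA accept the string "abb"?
Start in q0.
Read 'a': q0 → q1
Read 'b': q1 → q1
Read 'b': q1 → q1
Final state q1 is not accepting, so the string is rejected.

Final answer: No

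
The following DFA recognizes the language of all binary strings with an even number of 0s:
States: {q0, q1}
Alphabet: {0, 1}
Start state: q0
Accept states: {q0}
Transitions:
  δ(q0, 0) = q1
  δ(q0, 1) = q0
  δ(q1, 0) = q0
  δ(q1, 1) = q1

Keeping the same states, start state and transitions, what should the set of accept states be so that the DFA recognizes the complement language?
The DFA is complete (every state has a transition on every symbol), so the complement
is recognized by the same DFA with accepting and non-accepting states swapped.
Original accept states: {q0}
Complement accept states = All states - Original accept states
= {q0, q1} - {q0}
= {q1}
Complement language: strings with an ODD number of 0s

Final answer: {q1}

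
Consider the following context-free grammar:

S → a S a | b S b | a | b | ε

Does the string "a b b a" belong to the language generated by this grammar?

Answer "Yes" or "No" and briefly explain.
A derivation exists: S ⇒ a S a ⇒ a b S b a ⇒ a b b a (using S → a S a, S → b S b, then S → ε).

Final answer: Yes - a valid derivation exists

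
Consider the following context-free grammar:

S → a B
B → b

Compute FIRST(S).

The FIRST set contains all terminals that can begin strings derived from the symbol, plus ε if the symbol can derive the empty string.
S has the single production S → a B, whose right-hand side begins with the terminal a. So FIRST(S) = {a}.

Final answer: {a}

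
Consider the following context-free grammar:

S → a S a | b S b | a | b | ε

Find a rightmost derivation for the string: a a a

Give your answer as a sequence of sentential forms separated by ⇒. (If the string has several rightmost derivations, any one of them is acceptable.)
Start with S.
Step 1: the rightmost non-terminal is S; apply S → a S a:  a S a
Step 2: the rightmost non-terminal is S; apply S → a:  a a a

Final answer: S ⇒ a S a ⇒ a a a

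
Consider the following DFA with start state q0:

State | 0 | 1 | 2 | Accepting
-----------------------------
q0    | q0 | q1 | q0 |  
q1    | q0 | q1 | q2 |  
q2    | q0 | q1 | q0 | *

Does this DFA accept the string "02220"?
Start in q0.
Read '0': q0 → q0
Read '2': q0 → q0
Read '2': q0 → q0
Read '2': q0 → q0
Read '0': q0 → q0
Final state q0 is not accepting, so the string is rejected.

Final answer: No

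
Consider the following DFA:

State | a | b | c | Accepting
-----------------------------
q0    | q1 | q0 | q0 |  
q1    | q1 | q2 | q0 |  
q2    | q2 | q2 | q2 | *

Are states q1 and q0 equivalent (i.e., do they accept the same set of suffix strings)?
Try the suffix "b".
From q1: q1 → q2 — accepting.
From q0: q0 → q0 — not accepting.
The two states disagree on this suffix, so they are not equivalent.

Final answer: No. Distinguishing string: "b" - accepted from q1 but not from q0.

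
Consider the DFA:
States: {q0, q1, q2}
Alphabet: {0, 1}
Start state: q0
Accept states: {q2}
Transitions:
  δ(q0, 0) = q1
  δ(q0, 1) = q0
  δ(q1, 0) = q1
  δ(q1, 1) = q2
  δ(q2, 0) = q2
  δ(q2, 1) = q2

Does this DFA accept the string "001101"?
Processing string "001101":
  q0 --0--> q1
  q1 --0--> q1
  q1 --1--> q2
  q2 --1--> q2
  q2 --0--> q2
  q2 --1--> q2
Final state: q2
Accept states: {q2}
q2 is an accept state, so the string is accepted.

Final answer: Yes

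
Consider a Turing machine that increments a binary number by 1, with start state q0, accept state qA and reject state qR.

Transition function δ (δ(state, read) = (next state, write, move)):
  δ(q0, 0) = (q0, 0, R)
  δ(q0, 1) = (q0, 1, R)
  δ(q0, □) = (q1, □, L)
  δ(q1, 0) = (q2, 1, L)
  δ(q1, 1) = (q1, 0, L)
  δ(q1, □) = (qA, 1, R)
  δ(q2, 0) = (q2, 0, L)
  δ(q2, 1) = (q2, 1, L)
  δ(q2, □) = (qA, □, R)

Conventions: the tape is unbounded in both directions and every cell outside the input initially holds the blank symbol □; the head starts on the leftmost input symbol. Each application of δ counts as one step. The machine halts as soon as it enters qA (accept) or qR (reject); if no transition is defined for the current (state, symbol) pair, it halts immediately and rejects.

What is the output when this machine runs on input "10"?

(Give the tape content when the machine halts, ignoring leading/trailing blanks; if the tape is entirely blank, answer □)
Step 0: [q0]10 (head at position 0)
Step 1: δ(q0, 1) = (q0, 1, R)  ⊢  1[q0]0 (head at position 1)
Step 2: δ(q0, 0) = (q0, 0, R)  ⊢  10[q0]□ (head at position 2)
Step 3: δ(q0, □) = (q1, □, L)  ⊢  1[q1]0□ (head at position 1)
Step 4: δ(q1, 0) = (q2, 1, L)  ⊢  [q2]11□ (head at position 0)
Step 5: δ(q2, 1) = (q2, 1, L)  ⊢  [q2]□11□ (head at position -1)
Step 6: δ(q2, □) = (qA, □, R)  ⊢  □[qA]11□ (head at position 0)
The machine is in qA, so it halts and accepts.
Tape content when halted (ignoring surrounding blanks): 11

Final answer: Output: 11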